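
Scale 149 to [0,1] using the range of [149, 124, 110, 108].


min=108, max=149
(149-108)/(149-108) = 41/41 = 1.0

1.0


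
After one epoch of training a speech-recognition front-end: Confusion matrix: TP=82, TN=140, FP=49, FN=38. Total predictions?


Total = TP + TN + FP + FN
= 82 + 140 + 49 + 38
= 309
(Predicted positive: 131, predicted negative: 178)

309


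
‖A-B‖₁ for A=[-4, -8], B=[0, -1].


d = |-4-0| + |-8+ 1|
  = 4 + 7
  = 11

11


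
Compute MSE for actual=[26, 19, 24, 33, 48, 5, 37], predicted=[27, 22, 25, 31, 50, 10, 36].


Squared errors: (26-27)²=1, (19-22)²=9, (24-25)²=1, (33-31)²=4, (48-50)²=4, (5-10)²=25, (37-36)²=1
Sum = 45
MSE = 45/7 = 45/7

45/7


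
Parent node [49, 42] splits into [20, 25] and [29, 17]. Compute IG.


Parent = [49, 42], H_parent = 0.9957
H_left = 0.9911 (n=45), H_right = 0.9503 (n=46)
H_children = (45/91)·0.9911 + (46/91)·0.9503 = 0.9705
IG = 0.9957 - 0.9705 = 0.0252

0.0252


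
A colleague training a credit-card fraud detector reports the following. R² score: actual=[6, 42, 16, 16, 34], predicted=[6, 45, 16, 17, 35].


ȳ = 22.8
SS_res = Σ(y-ŷ)² = 11
SS_tot = Σ(y-ȳ)² = 868.8
R² = 1 - SS_res/SS_tot = 1 - 0.0127 = 0.9873

0.9873


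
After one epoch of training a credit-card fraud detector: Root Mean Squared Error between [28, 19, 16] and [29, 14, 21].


MSE = 51/3 = 17
RMSE = √(51/3) = 4.1231

4.1231


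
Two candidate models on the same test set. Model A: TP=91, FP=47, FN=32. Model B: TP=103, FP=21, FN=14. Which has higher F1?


Model A: P=91/138=0.6594, R=91/123=0.7398, F1=2PR/(P+R)=2TP/(2TP+FP+FN)=182/261=0.6973
Model B: P=103/124=0.8306, R=103/117=0.8803, F1=2PR/(P+R)=2TP/(2TP+FP+FN)=206/241=0.8548
0.6973 < 0.8548 → Model B

Model B


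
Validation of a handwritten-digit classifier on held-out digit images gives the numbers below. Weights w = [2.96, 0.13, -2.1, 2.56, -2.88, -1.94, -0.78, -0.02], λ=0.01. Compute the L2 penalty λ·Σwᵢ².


‖w‖₂² = (2.96)² + (0.13)² + (-2.1)² + (2.56)² + (-2.88)² + (-1.94)² + (-0.78)² + (-0.02)²
     = 8.7616 + 0.0169 + 4.41 + 6.5536 + 8.2944 + 3.7636 + 0.6084 + 0.0004
     = 32.4089
λ·‖w‖₂² = 0.01·32.4089 = 0.324089

0.324089


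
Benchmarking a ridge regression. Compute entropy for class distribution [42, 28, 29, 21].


Probabilities: [42/120, 28/120, 29/120, 21/120] ≈ [0.35, 0.2333, 0.2417, 0.175]
H = -((42/120)·log₂(42/120) + (28/120)·log₂(28/120) + (29/120)·log₂(29/120) + (21/120)·log₂(21/120))
  = 1.9552 bits

1.9552 bits


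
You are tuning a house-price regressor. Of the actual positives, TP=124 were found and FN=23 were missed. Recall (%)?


Recall = TP/(TP+FN)
= 124/(124+23)
= 124/147 = 84.35%

84.35%


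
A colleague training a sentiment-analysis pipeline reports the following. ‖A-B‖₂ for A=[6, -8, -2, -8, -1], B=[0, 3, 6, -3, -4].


d = √((6-0)² + (-8-3)² + (-2-6)² + (-8+ 3)² + (-1+ 4)²)
  = √(36 + 121 + 64 + 25 + 9)
  = √255 = 15.9687

15.9687


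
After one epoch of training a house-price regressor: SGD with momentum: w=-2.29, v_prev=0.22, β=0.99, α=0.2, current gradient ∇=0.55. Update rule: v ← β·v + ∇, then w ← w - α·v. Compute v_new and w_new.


v_new = 0.99·0.22 + 0.55 = 0.2178 + 0.55 = 0.7678
w_new = -2.29 - 0.2·0.7678 = -2.29 - 0.15356 = -2.44356

v_new=0.7678, w_new=-2.44356


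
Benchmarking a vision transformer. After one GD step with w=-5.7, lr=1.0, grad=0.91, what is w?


w_new = w - α·∇
= -5.7 - 1.0·0.91
= -5.7 - 0.91
= -6.61

-6.61


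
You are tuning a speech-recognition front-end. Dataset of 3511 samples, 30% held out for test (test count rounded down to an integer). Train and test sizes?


Test = ⌊3511·30/100⌋ = 1053
Train = 3511 - 1053 = 2458

Train: 2458, Test: 1053


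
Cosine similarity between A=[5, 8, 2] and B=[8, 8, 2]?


A·B = 5·8 + 8·8 + 2·2 = 108
‖A‖ = √93 = 9.6437, ‖B‖ = √132 = 11.4891
cos = 108/(√93·√132) = 108/√12276 = 0.9748

0.9748


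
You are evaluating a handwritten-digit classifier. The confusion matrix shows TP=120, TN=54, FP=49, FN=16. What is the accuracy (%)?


Accuracy = (TP+TN)/(TP+TN+FP+FN)
= (120+54)/(239)
= 174/239 = 72.8%

72.8%


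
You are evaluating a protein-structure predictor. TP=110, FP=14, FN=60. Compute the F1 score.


Precision = 110/124 = 0.8871
Recall = 110/170 = 0.6471
F1 = 2·P·R/(P+R) = 2·TP/(2·TP+FP+FN) = 220/(220+14+60) = 220/294 = 0.7483

0.7483


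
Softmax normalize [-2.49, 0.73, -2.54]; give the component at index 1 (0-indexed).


Exponentials: e^-2.49=0.0829, e^0.73=2.0751, e^-2.54=0.0789
Sum = 2.2369
Softmax = [0.0371, 0.9277, 0.0353]
p[1] = 2.0751/2.2369 = 0.9277

0.9277


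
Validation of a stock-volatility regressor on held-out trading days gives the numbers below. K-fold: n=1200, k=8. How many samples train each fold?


Fold size = 1200/8 = 150
Training per fold = 1200 - 150 = 1050

1050


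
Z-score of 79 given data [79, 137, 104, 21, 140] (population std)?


μ = 96.2, σ = 43.8059
z = (79 - 96.2)/43.8059 = -0.3926

-0.3926


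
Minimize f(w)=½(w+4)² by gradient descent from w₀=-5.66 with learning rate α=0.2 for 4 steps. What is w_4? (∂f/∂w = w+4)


step 1: grad = -5.66+4 = -1.66; w = -5.66 - 0.2·(-1.66) = -5.328
step 2: grad = -5.328+4 = -1.328; w = -5.328 - 0.2·(-1.328) = -5.0624
step 3: grad = -5.0624+4 = -1.0624; w = -5.0624 - 0.2·(-1.0624) = -4.84992
step 4: grad = -4.84992+4 = -0.84992; w = -4.84992 - 0.2·(-0.84992) = -4.679936

-4.679936


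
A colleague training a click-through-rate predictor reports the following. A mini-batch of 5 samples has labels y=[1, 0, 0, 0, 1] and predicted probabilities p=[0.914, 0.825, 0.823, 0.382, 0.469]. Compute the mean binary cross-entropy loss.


L[0] = -ln(0.914) = 0.0899
L[1] = -ln(1-0.825) = -ln(0.175) = 1.743
L[2] = -ln(1-0.823) = -ln(0.177) = 1.7316
L[3] = -ln(1-0.382) = -ln(0.618) = 0.4813
L[4] = -ln(0.469) = 0.7572
mean = (0.0899 + 1.743 + 1.7316 + 0.4813 + 0.7572)/5 = 0.9606

0.9606


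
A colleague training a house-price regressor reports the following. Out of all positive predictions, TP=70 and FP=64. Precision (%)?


Precision = TP/(TP+FP)
= 70/(70+64)
= 70/134 = 52.24%

52.24%


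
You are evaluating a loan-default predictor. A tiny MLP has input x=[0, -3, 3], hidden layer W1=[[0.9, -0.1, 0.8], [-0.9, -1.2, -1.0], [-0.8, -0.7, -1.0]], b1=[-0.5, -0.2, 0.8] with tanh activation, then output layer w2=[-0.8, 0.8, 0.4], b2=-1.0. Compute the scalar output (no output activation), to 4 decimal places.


z1[0] = (0.9)·(0) + (-0.1)·(-3) + (0.8)·(3) - 0.5 = 2.2
z1[1] = (-0.9)·(0) + (-1.2)·(-3) + (-1.0)·(3) - 0.2 = 0.4
z1[2] = (-0.8)·(0) + (-0.7)·(-3) + (-1.0)·(3) + 0.8 = -0.1
h = tanh(z1) = [0.9757, 0.3799, -0.0997]
output = (-0.8)·(0.9757) + (0.8)·(0.3799) + (0.4)·(-0.0997) - 1.0 = -1.5165

-1.5165


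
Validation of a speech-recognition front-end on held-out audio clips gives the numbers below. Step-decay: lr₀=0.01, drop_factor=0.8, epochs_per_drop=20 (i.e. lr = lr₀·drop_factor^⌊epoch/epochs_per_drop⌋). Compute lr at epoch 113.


n_drops = ⌊113/20⌋ = 5
lr = 0.01·0.8^5 = 0.01·0.32768 = 0.0032768

0.0032768


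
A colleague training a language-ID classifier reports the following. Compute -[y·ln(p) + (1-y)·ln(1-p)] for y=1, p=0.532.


BCE = -[y·ln(p) + (1-y)·ln(1-p)]
= -1·ln(0.532) - 0
= -ln(0.532) = 0.6311

0.6311


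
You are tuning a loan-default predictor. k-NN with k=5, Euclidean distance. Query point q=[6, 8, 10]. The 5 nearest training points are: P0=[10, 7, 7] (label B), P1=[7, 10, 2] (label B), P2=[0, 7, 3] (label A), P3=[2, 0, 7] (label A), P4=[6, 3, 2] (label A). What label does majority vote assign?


d(q,P0) = 5.099  (label B)
d(q,P1) = 8.3066  (label B)
d(q,P2) = 9.2736  (label A)
d(q,P3) = 9.434  (label A)
d(q,P4) = 9.434  (label A)
Votes: A=3, B=2
Majority → A

A


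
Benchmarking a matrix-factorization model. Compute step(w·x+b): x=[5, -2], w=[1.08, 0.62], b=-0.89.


z = (5)·(1.08) + (-2)·(0.62) - 0.89
  = 3.27
step(z) = 1 (z≥0)

1


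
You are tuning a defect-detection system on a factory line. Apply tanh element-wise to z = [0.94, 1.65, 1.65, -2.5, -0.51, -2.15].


tanh(0.94) = 0.7352
tanh(1.65) = 0.9289
tanh(1.65) = 0.9289
tanh(-2.5) = -0.9866
tanh(-0.51) = -0.4699
tanh(-2.15) = -0.9732
result = [0.7352, 0.9289, 0.9289, -0.9866, -0.4699, -0.9732]

[0.7352, 0.9289, 0.9289, -0.9866, -0.4699, -0.9732]


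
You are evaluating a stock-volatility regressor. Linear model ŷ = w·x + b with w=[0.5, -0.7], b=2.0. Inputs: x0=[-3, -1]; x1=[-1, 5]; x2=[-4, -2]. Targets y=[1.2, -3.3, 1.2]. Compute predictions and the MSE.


ŷ0 = (0.5)·(-3) + (-0.7)·(-1) + 2.0 = 1.2
ŷ1 = (0.5)·(-1) + (-0.7)·(5) + 2.0 = -2.0
ŷ2 = (0.5)·(-4) + (-0.7)·(-2) + 2.0 = 1.4
errors² = [0.0, 1.69, 0.04]
MSE = 1.7300/3 = 0.5767

0.5767


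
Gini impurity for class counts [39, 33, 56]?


Probabilities: [39/128, 33/128, 56/128] ≈ [0.3047, 0.2578, 0.4375]
Σpᵢ² = (1521 + 1089 + 3136)/128² = 5746/16384
Gini = 1 - Σpᵢ² = 1 - 5746/16384 = 0.6493

0.6493


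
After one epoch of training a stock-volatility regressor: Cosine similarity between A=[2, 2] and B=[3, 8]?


A·B = 2·3 + 2·8 = 22
‖A‖ = √8 = 2.8284, ‖B‖ = √73 = 8.544
cos = 22/(√8·√73) = 22/√584 = 0.9104

0.9104


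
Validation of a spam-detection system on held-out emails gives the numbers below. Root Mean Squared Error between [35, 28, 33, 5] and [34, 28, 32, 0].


MSE = 27/4 = 6.75
RMSE = √(27/4) = 2.5981

2.5981


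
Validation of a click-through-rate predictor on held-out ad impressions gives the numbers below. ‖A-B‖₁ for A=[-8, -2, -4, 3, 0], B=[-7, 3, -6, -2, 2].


d = |-8+ 7| + |-2-3| + |-4+ 6| + |3+ 2| + |0-2|
  = 1 + 5 + 2 + 5 + 2
  = 15

15


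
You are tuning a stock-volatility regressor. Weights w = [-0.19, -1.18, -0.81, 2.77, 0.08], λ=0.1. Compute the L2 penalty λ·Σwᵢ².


‖w‖₂² = (-0.19)² + (-1.18)² + (-0.81)² + (2.77)² + (0.08)²
     = 0.0361 + 1.3924 + 0.6561 + 7.6729 + 0.0064
     = 9.7639
λ·‖w‖₂² = 0.1·9.7639 = 0.97639

0.97639


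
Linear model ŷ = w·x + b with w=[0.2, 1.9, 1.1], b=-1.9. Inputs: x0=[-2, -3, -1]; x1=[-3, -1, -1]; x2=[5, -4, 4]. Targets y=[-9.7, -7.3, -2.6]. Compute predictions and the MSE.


ŷ0 = (0.2)·(-2) + (1.9)·(-3) + (1.1)·(-1) - 1.9 = -9.1
ŷ1 = (0.2)·(-3) + (1.9)·(-1) + (1.1)·(-1) - 1.9 = -5.5
ŷ2 = (0.2)·(5) + (1.9)·(-4) + (1.1)·(4) - 1.9 = -4.1
errors² = [0.36, 3.24, 2.25]
MSE = 5.8500/3 = 1.95

1.95


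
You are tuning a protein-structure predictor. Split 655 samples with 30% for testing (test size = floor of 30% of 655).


Test = ⌊655·30/100⌋ = 196
Train = 655 - 196 = 459

Train: 459, Test: 196


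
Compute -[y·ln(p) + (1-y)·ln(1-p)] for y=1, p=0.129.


BCE = -[y·ln(p) + (1-y)·ln(1-p)]
= -1·ln(0.129) - 0
= -ln(0.129) = 2.0479

2.0479


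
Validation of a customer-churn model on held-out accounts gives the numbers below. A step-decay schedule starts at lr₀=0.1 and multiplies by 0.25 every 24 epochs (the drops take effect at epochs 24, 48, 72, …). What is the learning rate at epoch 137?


n_drops = ⌊137/24⌋ = 5
lr = 0.1·0.25^5 = 0.1·0.0009765625 = 0.00009765625

0.00009765625


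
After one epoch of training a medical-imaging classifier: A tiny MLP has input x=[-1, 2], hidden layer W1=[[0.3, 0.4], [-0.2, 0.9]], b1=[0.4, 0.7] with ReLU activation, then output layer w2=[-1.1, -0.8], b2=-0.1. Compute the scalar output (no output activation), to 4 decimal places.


z1[0] = (0.3)·(-1) + (0.4)·(2) + 0.4 = 0.9
z1[1] = (-0.2)·(-1) + (0.9)·(2) + 0.7 = 2.7
h = ReLU(z1) = [0.9, 2.7]
output = (-1.1)·(0.9) + (-0.8)·(2.7) - 0.1 = -3.25

-3.25


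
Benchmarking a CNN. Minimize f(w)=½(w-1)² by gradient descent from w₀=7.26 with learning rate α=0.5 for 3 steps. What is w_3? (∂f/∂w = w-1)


step 1: grad = 7.26-1 = 6.26; w = 7.26 - 0.5·(6.26) = 4.13
step 2: grad = 4.13-1 = 3.13; w = 4.13 - 0.5·(3.13) = 2.565
step 3: grad = 2.565-1 = 1.565; w = 2.565 - 0.5·(1.565) = 1.7825

1.7825


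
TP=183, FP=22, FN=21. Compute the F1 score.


Precision = 183/205 = 0.8927
Recall = 183/204 = 0.8971
F1 = 2·P·R/(P+R) = 2·TP/(2·TP+FP+FN) = 366/(366+22+21) = 366/409 = 0.8949

0.8949


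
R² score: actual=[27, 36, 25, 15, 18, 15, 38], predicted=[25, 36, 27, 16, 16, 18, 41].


ȳ = 24.8571
SS_res = Σ(y-ŷ)² = 31
SS_tot = Σ(y-ȳ)² = 542.86
R² = 1 - SS_res/SS_tot = 1 - 0.0571 = 0.9429

0.9429


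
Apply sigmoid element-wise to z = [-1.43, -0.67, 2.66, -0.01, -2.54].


σ(-1.43) = 1/(1+e^1.43) = 0.1931
σ(-0.67) = 1/(1+e^0.67) = 0.3385
σ(2.66) = 1/(1+e^-2.66) = 0.9346
σ(-0.01) = 1/(1+e^0.01) = 0.4975
σ(-2.54) = 1/(1+e^2.54) = 0.0731
result = [0.1931, 0.3385, 0.9346, 0.4975, 0.0731]

[0.1931, 0.3385, 0.9346, 0.4975, 0.0731]


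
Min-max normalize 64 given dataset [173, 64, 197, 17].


min=17, max=197
(64-17)/(197-17) = 47/180 = 0.2611

0.2611


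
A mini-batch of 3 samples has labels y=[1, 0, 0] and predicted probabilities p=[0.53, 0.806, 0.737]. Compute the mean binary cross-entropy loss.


L[0] = -ln(0.53) = 0.6349
L[1] = -ln(1-0.806) = -ln(0.194) = 1.6399
L[2] = -ln(1-0.737) = -ln(0.263) = 1.3356
mean = (0.6349 + 1.6399 + 1.3356)/3 = 1.2035

1.2035


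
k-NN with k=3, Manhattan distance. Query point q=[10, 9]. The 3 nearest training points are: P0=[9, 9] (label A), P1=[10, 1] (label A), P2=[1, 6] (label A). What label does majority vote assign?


d(q,P0) = 1  (label A)
d(q,P1) = 8  (label A)
d(q,P2) = 12  (label A)
Votes: A=3, B=0
Majority → A

A


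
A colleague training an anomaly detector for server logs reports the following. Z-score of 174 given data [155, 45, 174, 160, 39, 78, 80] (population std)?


μ = 104.4286, σ = 52.9065
z = (174 - 104.4286)/52.9065 = 1.315

1.315


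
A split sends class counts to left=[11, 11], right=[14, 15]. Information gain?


Parent = [25, 26], H_parent = 0.9997
H_left = 1 (n=22), H_right = 0.9991 (n=29)
H_children = (22/51)·1 + (29/51)·0.9991 = 0.9995
IG = 0.9997 - 0.9995 = 0.0002

0.0002


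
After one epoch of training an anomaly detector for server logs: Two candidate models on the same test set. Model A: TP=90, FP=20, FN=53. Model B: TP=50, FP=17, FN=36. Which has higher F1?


Model A: P=90/110=0.8182, R=90/143=0.6294, F1=2PR/(P+R)=2TP/(2TP+FP+FN)=180/253=0.7115
Model B: P=50/67=0.7463, R=50/86=0.5814, F1=2PR/(P+R)=2TP/(2TP+FP+FN)=100/153=0.6536
0.7115 > 0.6536 → Model A

Model A


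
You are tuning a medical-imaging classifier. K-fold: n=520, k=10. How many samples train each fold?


Fold size = 520/10 = 52
Training per fold = 520 - 52 = 468

468


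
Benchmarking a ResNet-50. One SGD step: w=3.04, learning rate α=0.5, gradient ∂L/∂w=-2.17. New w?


w_new = w - α·∇
= 3.04 - 0.5·-2.17
= 3.04 + 1.085
= 4.125

4.125


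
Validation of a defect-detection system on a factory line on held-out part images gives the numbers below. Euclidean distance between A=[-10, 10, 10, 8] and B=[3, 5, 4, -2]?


d = √((-10-3)² + (10-5)² + (10-4)² + (8+ 2)²)
  = √(169 + 25 + 36 + 100)
  = √330 = 18.1659

18.1659


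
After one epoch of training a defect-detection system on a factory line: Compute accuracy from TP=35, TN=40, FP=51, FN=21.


Accuracy = (TP+TN)/(TP+TN+FP+FN)
= (35+40)/(147)
= 75/147 = 51.02%

51.02%


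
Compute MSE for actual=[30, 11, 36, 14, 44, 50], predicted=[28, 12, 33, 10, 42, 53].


Squared errors: (30-28)²=4, (11-12)²=1, (36-33)²=9, (14-10)²=16, (44-42)²=4, (50-53)²=9
Sum = 43
MSE = 43/6 = 43/6

43/6


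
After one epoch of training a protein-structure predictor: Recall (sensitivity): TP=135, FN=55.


Recall = TP/(TP+FN)
= 135/(135+55)
= 135/190 = 71.05%

71.05%


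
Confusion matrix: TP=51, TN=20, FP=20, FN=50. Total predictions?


Total = TP + TN + FP + FN
= 51 + 20 + 20 + 50
= 141
(Predicted positive: 71, predicted negative: 70)

141


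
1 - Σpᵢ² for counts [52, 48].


Probabilities: [52/100, 48/100] ≈ [0.52, 0.48]
Σpᵢ² = (2704 + 2304)/100² = 5008/10000
Gini = 1 - Σpᵢ² = 1 - 5008/10000 = 0.4992

0.4992


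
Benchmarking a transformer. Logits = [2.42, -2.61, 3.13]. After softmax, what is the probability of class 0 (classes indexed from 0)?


Exponentials: e^2.42=11.2459, e^-2.61=0.0735, e^3.13=22.874
Sum = 34.1934
Softmax = [0.3289, 0.0022, 0.669]
p[0] = 11.2459/34.1934 = 0.3289

0.3289


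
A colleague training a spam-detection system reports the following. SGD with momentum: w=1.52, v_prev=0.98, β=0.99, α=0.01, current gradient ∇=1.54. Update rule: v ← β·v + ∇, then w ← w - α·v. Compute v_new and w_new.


v_new = 0.99·0.98 + 1.54 = 0.9702 + 1.54 = 2.5102
w_new = 1.52 - 0.01·2.5102 = 1.52 - 0.025102 = 1.494898

v_new=2.5102, w_new=1.494898


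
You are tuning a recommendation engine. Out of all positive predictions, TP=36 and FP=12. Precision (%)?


Precision = TP/(TP+FP)
= 36/(36+12)
= 36/48 = 75.0%

75.0%


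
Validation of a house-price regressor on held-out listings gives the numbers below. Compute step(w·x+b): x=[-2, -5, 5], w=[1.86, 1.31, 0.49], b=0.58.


z = (-2)·(1.86) + (-5)·(1.31) + (5)·(0.49) + 0.58
  = -7.24
step(z) = 0 (z<0)

0


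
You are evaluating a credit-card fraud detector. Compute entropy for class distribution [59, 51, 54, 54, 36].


Probabilities: [59/254, 51/254, 54/254, 54/254, 36/254] ≈ [0.2323, 0.2008, 0.2126, 0.2126, 0.1417]
H = -((59/254)·log₂(59/254) + (51/254)·log₂(51/254) + (54/254)·log₂(54/254) + (54/254)·log₂(54/254) + (36/254)·log₂(36/254))
  = 2.3036 bits

2.3036 bits


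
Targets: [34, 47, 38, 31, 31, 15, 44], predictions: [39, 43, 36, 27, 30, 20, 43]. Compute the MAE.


Absolute errors: |34-39|=5, |47-43|=4, |38-36|=2, |31-27|=4, |31-30|=1, |15-20|=5, |44-43|=1
Sum = 22
MAE = 22/7 = 22/7

22/7


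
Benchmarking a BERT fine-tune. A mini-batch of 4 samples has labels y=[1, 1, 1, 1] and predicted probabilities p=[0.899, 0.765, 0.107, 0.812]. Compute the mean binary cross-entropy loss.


L[0] = -ln(0.899) = 0.1065
L[1] = -ln(0.765) = 0.2679
L[2] = -ln(0.107) = 2.2349
L[3] = -ln(0.812) = 0.2083
mean = (0.1065 + 0.2679 + 2.2349 + 0.2083)/4 = 0.7044

0.7044


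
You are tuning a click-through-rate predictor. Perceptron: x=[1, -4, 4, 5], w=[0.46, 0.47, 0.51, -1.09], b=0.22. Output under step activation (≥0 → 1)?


z = (1)·(0.46) + (-4)·(0.47) + (4)·(0.51) + (5)·(-1.09) + 0.22
  = -4.61
step(z) = 0 (z<0)

0


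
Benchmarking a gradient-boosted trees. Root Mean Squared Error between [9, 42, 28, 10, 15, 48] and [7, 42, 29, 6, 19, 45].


MSE = 46/6 = 7.6667
RMSE = √(46/6) = 2.7689

2.7689


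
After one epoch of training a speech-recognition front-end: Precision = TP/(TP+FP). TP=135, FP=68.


Precision = TP/(TP+FP)
= 135/(135+68)
= 135/203 = 66.5%

66.5%


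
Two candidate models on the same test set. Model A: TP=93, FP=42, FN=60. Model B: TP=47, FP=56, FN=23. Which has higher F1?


Model A: P=93/135=0.6889, R=93/153=0.6078, F1=2PR/(P+R)=2TP/(2TP+FP+FN)=186/288=0.6458
Model B: P=47/103=0.4563, R=47/70=0.6714, F1=2PR/(P+R)=2TP/(2TP+FP+FN)=94/173=0.5434
0.6458 > 0.5434 → Model A

Model A


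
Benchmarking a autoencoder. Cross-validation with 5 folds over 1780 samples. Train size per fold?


Fold size = 1780/5 = 356
Training per fold = 1780 - 356 = 1424

1424


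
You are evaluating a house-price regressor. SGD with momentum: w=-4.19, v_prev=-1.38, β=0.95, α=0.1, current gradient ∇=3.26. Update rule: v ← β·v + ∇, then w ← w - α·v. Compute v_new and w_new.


v_new = 0.95·-1.38 + 3.26 = -1.311 + 3.26 = 1.949
w_new = -4.19 - 0.1·1.949 = -4.19 - 0.1949 = -4.3849

v_new=1.949, w_new=-4.3849


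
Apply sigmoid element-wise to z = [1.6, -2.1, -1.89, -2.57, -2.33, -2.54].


σ(1.6) = 1/(1+e^-1.6) = 0.832
σ(-2.1) = 1/(1+e^2.1) = 0.1091
σ(-1.89) = 1/(1+e^1.89) = 0.1312
σ(-2.57) = 1/(1+e^2.57) = 0.0711
σ(-2.33) = 1/(1+e^2.33) = 0.0887
σ(-2.54) = 1/(1+e^2.54) = 0.0731
result = [0.832, 0.1091, 0.1312, 0.0711, 0.0887, 0.0731]

[0.832, 0.1091, 0.1312, 0.0711, 0.0887, 0.0731]


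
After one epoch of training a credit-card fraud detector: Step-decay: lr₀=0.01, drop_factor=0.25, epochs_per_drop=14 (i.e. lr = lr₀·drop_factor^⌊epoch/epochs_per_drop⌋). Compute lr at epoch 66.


n_drops = ⌊66/14⌋ = 4
lr = 0.01·0.25^4 = 0.01·0.00390625 = 0.0000390625

0.0000390625


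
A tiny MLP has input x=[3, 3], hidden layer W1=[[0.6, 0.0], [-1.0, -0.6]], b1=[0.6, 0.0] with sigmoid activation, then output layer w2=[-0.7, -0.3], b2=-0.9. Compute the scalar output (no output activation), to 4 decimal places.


z1[0] = (0.6)·(3) + (0.0)·(3) + 0.6 = 2.4
z1[1] = (-1.0)·(3) + (-0.6)·(3) + 0.0 = -4.8
h = sigmoid(z1) = [0.9168, 0.0082]
output = (-0.7)·(0.9168) + (-0.3)·(0.0082) - 0.9 = -1.5442

-1.5442


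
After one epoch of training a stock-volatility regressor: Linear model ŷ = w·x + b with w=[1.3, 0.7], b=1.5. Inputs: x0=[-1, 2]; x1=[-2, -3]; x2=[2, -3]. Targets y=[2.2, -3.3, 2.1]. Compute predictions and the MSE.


ŷ0 = (1.3)·(-1) + (0.7)·(2) + 1.5 = 1.6
ŷ1 = (1.3)·(-2) + (0.7)·(-3) + 1.5 = -3.2
ŷ2 = (1.3)·(2) + (0.7)·(-3) + 1.5 = 2.0
errors² = [0.36, 0.01, 0.01]
MSE = 0.3800/3 = 0.1267

0.1267


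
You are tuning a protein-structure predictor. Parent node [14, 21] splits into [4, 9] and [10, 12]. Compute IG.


Parent = [14, 21], H_parent = 0.971
H_left = 0.8905 (n=13), H_right = 0.994 (n=22)
H_children = (13/35)·0.8905 + (22/35)·0.994 = 0.9556
IG = 0.971 - 0.9556 = 0.0154

0.0154


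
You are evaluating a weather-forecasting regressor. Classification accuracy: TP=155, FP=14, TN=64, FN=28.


Accuracy = (TP+TN)/(TP+TN+FP+FN)
= (155+64)/(261)
= 219/261 = 83.91%

83.91%


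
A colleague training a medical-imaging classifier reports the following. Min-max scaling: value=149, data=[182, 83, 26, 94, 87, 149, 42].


min=26, max=182
(149-26)/(182-26) = 123/156 = 0.7885

0.7885


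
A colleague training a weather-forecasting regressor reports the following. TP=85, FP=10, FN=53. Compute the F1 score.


Precision = 85/95 = 0.8947
Recall = 85/138 = 0.6159
F1 = 2·P·R/(P+R) = 2·TP/(2·TP+FP+FN) = 170/(170+10+53) = 170/233 = 0.7296

0.7296


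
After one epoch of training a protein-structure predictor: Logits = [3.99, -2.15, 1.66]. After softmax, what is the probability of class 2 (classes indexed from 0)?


Exponentials: e^3.99=54.0549, e^-2.15=0.1165, e^1.66=5.2593
Sum = 59.4307
Softmax = [0.9095, 0.002, 0.0885]
p[2] = 5.2593/59.4307 = 0.0885

0.0885


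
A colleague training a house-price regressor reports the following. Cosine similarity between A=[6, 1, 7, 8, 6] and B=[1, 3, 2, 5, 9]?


A·B = 6·1 + 1·3 + 7·2 + 8·5 + 6·9 = 117
‖A‖ = √186 = 13.6382, ‖B‖ = √120 = 10.9545
cos = 117/(√186·√120) = 117/√22320 = 0.7831

0.7831


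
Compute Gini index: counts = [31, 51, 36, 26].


Probabilities: [31/144, 51/144, 36/144, 26/144] ≈ [0.2153, 0.3542, 0.25, 0.1806]
Σpᵢ² = (961 + 2601 + 1296 + 676)/144² = 5534/20736
Gini = 1 - Σpᵢ² = 1 - 5534/20736 = 0.7331

0.7331


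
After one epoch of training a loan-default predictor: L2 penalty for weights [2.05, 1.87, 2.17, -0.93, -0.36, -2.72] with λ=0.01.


‖w‖₂² = (2.05)² + (1.87)² + (2.17)² + (-0.93)² + (-0.36)² + (-2.72)²
     = 4.2025 + 3.4969 + 4.7089 + 0.8649 + 0.1296 + 7.3984
     = 20.8012
λ·‖w‖₂² = 0.01·20.8012 = 0.208012

0.208012


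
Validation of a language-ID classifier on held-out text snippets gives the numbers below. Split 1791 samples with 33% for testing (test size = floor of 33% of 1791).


Test = ⌊1791·33/100⌋ = 591
Train = 1791 - 591 = 1200

Train: 1200, Test: 591


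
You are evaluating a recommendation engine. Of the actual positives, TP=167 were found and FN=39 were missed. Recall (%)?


Recall = TP/(TP+FN)
= 167/(167+39)
= 167/206 = 81.07%

81.07%


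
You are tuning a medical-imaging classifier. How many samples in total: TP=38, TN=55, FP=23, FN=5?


Total = TP + TN + FP + FN
= 38 + 55 + 23 + 5
= 121
(Predicted positive: 61, predicted negative: 60)

121


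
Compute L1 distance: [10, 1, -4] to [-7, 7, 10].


d = |10+ 7| + |1-7| + |-4-10|
  = 17 + 6 + 14
  = 37

37


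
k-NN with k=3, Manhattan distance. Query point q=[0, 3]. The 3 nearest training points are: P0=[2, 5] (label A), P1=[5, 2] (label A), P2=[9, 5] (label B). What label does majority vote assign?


d(q,P0) = 4  (label A)
d(q,P1) = 6  (label A)
d(q,P2) = 11  (label B)
Votes: A=2, B=1
Majority → A

A


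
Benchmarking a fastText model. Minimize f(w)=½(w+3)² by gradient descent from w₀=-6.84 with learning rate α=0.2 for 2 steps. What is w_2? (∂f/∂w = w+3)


step 1: grad = -6.84+3 = -3.84; w = -6.84 - 0.2·(-3.84) = -6.072
step 2: grad = -6.072+3 = -3.072; w = -6.072 - 0.2·(-3.072) = -5.4576

-5.4576


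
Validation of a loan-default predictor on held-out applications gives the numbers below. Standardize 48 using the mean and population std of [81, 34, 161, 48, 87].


μ = 82.2, σ = 44.1062
z = (48 - 82.2)/44.1062 = -0.7754

-0.7754


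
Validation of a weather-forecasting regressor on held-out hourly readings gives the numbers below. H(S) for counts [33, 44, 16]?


Probabilities: [33/93, 44/93, 16/93] ≈ [0.3548, 0.4731, 0.172]
H = -((33/93)·log₂(33/93) + (44/93)·log₂(44/93) + (16/93)·log₂(16/93))
  = 1.4781 bits

1.4781 bits


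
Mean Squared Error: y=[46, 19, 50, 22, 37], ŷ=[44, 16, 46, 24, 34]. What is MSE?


Squared errors: (46-44)²=4, (19-16)²=9, (50-46)²=16, (22-24)²=4, (37-34)²=9
Sum = 42
MSE = 42/5 = 42/5

42/5


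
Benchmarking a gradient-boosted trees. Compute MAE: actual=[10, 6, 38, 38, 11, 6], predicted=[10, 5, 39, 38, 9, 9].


Absolute errors: |10-10|=0, |6-5|=1, |38-39|=1, |38-38|=0, |11-9|=2, |6-9|=3
Sum = 7
MAE = 7/6 = 7/6

7/6


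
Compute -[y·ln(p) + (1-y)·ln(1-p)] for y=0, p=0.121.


BCE = -[y·ln(p) + (1-y)·ln(1-p)]
= -0 - 1·ln(1-0.121)
= -ln(0.879) = 0.129

0.129


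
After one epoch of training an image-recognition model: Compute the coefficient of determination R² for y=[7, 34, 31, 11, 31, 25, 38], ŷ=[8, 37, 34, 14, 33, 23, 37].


ȳ = 25.2857
SS_res = Σ(y-ŷ)² = 37
SS_tot = Σ(y-ȳ)² = 841.43
R² = 1 - SS_res/SS_tot = 1 - 0.044 = 0.956

0.956


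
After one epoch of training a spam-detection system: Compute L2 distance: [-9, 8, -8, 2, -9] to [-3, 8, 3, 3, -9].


d = √((-9+ 3)² + (8-8)² + (-8-3)² + (2-3)² + (-9+ 9)²)
  = √(36 + 0 + 121 + 1 + 0)
  = √158 = 12.5698

12.5698


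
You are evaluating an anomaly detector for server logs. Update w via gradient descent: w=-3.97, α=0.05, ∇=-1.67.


w_new = w - α·∇
= -3.97 - 0.05·-1.67
= -3.97 + 0.0835
= -3.8865

-3.8865


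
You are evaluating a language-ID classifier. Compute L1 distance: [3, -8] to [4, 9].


d = |3-4| + |-8-9|
  = 1 + 17
  = 18

18


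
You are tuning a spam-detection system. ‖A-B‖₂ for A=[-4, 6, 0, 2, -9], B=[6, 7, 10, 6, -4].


d = √((-4-6)² + (6-7)² + (0-10)² + (2-6)² + (-9+ 4)²)
  = √(100 + 1 + 100 + 16 + 25)
  = √242 = 15.5563

15.5563


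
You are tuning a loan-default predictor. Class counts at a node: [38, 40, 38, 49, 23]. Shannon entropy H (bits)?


Probabilities: [38/188, 40/188, 38/188, 49/188, 23/188] ≈ [0.2021, 0.2128, 0.2021, 0.2606, 0.1223]
H = -((38/188)·log₂(38/188) + (40/188)·log₂(40/188) + (38/188)·log₂(38/188) + (49/188)·log₂(49/188) + (23/188)·log₂(23/188))
  = 2.2839 bits

2.2839 bits


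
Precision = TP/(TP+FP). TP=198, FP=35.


Precision = TP/(TP+FP)
= 198/(198+35)
= 198/233 = 84.98%

84.98%


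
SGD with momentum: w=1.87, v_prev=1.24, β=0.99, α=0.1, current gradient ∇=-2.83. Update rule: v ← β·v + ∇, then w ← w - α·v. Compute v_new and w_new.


v_new = 0.99·1.24 - 2.83 = 1.2276 - 2.83 = -1.6024
w_new = 1.87 - 0.1·-1.6024 = 1.87 + 0.16024 = 2.03024

v_new=-1.6024, w_new=2.03024


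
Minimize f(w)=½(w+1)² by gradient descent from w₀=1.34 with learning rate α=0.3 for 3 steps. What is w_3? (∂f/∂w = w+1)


step 1: grad = 1.34+1 = 2.34; w = 1.34 - 0.3·(2.34) = 0.638
step 2: grad = 0.638+1 = 1.638; w = 0.638 - 0.3·(1.638) = 0.1466
step 3: grad = 0.1466+1 = 1.1466; w = 0.1466 - 0.3·(1.1466) = -0.19738

-0.19738


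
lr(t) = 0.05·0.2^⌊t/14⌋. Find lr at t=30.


n_drops = ⌊30/14⌋ = 2
lr = 0.05·0.2^2 = 0.05·0.04 = 0.002

0.002


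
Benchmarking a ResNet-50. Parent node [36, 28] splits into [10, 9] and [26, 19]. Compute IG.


Parent = [36, 28], H_parent = 0.9887
H_left = 0.998 (n=19), H_right = 0.9825 (n=45)
H_children = (19/64)·0.998 + (45/64)·0.9825 = 0.9871
IG = 0.9887 - 0.9871 = 0.0016

0.0016


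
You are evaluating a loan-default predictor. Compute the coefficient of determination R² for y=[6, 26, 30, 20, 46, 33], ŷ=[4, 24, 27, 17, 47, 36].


ȳ = 26.8333
SS_res = Σ(y-ŷ)² = 36
SS_tot = Σ(y-ȳ)² = 896.83
R² = 1 - SS_res/SS_tot = 1 - 0.0401 = 0.9599

0.9599


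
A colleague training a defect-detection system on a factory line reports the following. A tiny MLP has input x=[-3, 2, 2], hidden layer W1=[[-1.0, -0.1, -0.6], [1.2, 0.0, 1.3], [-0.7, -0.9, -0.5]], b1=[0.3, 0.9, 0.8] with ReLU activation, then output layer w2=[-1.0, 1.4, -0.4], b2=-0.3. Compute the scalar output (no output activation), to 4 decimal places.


z1[0] = (-1.0)·(-3) + (-0.1)·(2) + (-0.6)·(2) + 0.3 = 1.9
z1[1] = (1.2)·(-3) + (0.0)·(2) + (1.3)·(2) + 0.9 = -0.1
z1[2] = (-0.7)·(-3) + (-0.9)·(2) + (-0.5)·(2) + 0.8 = 0.1
h = ReLU(z1) = [1.9, 0.0, 0.1]
output = (-1.0)·(1.9) + (1.4)·(0.0) + (-0.4)·(0.1) - 0.3 = -2.24

-2.24


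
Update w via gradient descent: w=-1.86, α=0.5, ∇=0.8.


w_new = w - α·∇
= -1.86 - 0.5·0.8
= -1.86 - 0.4
= -2.26

-2.26


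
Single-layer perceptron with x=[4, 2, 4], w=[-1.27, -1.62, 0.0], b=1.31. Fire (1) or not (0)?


z = (4)·(-1.27) + (2)·(-1.62) + (4)·(0.0) + 1.31
  = -7.01
step(z) = 0 (z<0)

0


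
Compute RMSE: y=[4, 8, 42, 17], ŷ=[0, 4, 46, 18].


MSE = 49/4 = 12.25
RMSE = √(49/4) = 3.5

3.5


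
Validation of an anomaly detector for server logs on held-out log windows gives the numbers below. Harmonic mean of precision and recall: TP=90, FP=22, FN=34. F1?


Precision = 90/112 = 0.8036
Recall = 90/124 = 0.7258
F1 = 2·P·R/(P+R) = 2·TP/(2·TP+FP+FN) = 180/(180+22+34) = 180/236 = 0.7627

0.7627


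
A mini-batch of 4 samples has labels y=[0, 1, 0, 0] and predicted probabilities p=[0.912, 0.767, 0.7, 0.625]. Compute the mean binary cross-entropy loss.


L[0] = -ln(1-0.912) = -ln(0.088) = 2.4304
L[1] = -ln(0.767) = 0.2653
L[2] = -ln(1-0.7) = -ln(0.3) = 1.204
L[3] = -ln(1-0.625) = -ln(0.375) = 0.9808
mean = (2.4304 + 0.2653 + 1.204 + 0.9808)/4 = 1.2201

1.2201


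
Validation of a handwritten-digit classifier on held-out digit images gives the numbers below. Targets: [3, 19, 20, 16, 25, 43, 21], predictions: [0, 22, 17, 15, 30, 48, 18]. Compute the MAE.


Absolute errors: |3-0|=3, |19-22|=3, |20-17|=3, |16-15|=1, |25-30|=5, |43-48|=5, |21-18|=3
Sum = 23
MAE = 23/7 = 23/7

23/7


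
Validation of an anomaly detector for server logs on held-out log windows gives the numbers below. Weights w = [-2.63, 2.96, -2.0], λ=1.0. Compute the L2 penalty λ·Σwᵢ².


‖w‖₂² = (-2.63)² + (2.96)² + (-2.0)²
     = 6.9169 + 8.7616 + 4
     = 19.6785
λ·‖w‖₂² = 1.0·19.6785 = 19.6785

19.6785


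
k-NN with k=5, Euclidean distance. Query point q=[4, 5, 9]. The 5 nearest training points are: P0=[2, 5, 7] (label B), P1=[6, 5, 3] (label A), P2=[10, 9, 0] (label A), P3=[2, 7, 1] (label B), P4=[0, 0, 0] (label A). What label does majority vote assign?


d(q,P0) = 2.8284  (label B)
d(q,P1) = 6.3246  (label A)
d(q,P2) = 11.5326  (label A)
d(q,P3) = 8.4853  (label B)
d(q,P4) = 11.0454  (label A)
Votes: A=3, B=2
Majority → A

A


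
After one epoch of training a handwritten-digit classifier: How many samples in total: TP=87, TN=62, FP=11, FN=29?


Total = TP + TN + FP + FN
= 87 + 62 + 11 + 29
= 189
(Predicted positive: 98, predicted negative: 91)

189


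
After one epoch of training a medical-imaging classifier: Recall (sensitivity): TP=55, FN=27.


Recall = TP/(TP+FN)
= 55/(55+27)
= 55/82 = 67.07%

67.07%


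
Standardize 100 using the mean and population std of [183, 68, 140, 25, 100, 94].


μ = 101.6667, σ = 50.2615
z = (100 - 101.6667)/50.2615 = -0.0332

-0.0332


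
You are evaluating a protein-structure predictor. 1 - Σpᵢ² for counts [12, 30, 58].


Probabilities: [12/100, 30/100, 58/100] ≈ [0.12, 0.3, 0.58]
Σpᵢ² = (144 + 900 + 3364)/100² = 4408/10000
Gini = 1 - Σpᵢ² = 1 - 4408/10000 = 0.5592

0.5592


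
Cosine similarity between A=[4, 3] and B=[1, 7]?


A·B = 4·1 + 3·7 = 25
‖A‖ = √25 = 5, ‖B‖ = √50 = 7.0711
cos = 25/(√25·√50) = 25/√1250 = 0.7071

0.7071


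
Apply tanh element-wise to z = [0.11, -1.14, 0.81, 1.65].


tanh(0.11) = 0.1096
tanh(-1.14) = -0.8144
tanh(0.81) = 0.6696
tanh(1.65) = 0.9289
result = [0.1096, -0.8144, 0.6696, 0.9289]

[0.1096, -0.8144, 0.6696, 0.9289]


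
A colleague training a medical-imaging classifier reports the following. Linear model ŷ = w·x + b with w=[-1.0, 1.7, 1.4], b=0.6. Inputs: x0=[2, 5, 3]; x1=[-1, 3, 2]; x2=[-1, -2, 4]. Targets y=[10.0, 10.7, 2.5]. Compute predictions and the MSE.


ŷ0 = (-1.0)·(2) + (1.7)·(5) + (1.4)·(3) + 0.6 = 11.3
ŷ1 = (-1.0)·(-1) + (1.7)·(3) + (1.4)·(2) + 0.6 = 9.5
ŷ2 = (-1.0)·(-1) + (1.7)·(-2) + (1.4)·(4) + 0.6 = 3.8
errors² = [1.69, 1.44, 1.69]
MSE = 4.8200/3 = 1.6067

1.6067


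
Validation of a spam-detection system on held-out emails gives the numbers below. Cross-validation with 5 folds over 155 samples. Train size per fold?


Fold size = 155/5 = 31
Training per fold = 155 - 31 = 124

124


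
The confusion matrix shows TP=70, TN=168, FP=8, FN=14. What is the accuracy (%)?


Accuracy = (TP+TN)/(TP+TN+FP+FN)
= (70+168)/(260)
= 238/260 = 91.54%

91.54%


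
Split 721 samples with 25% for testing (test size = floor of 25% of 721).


Test = ⌊721·25/100⌋ = 180
Train = 721 - 180 = 541

Train: 541, Test: 180


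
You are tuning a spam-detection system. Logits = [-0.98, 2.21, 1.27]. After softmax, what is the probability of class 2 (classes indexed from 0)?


Exponentials: e^-0.98=0.3753, e^2.21=9.1157, e^1.27=3.5609
Sum = 13.0519
Softmax = [0.0288, 0.6984, 0.2728]
p[2] = 3.5609/13.0519 = 0.2728

0.2728


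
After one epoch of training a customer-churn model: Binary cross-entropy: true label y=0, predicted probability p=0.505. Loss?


BCE = -[y·ln(p) + (1-y)·ln(1-p)]
= -0 - 1·ln(1-0.505)
= -ln(0.495) = 0.7032

0.7032


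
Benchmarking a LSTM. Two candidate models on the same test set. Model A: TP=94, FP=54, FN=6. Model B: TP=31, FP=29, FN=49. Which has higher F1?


Model A: P=94/148=0.6351, R=94/100=0.94, F1=2PR/(P+R)=2TP/(2TP+FP+FN)=188/248=0.7581
Model B: P=31/60=0.5167, R=31/80=0.3875, F1=2PR/(P+R)=2TP/(2TP+FP+FN)=62/140=0.4429
0.7581 > 0.4429 → Model A

Model A


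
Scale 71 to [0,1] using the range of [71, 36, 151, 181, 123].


min=36, max=181
(71-36)/(181-36) = 35/145 = 0.2414

0.2414


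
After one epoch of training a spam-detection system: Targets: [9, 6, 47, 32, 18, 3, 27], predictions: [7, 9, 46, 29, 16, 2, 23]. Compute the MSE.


Squared errors: (9-7)²=4, (6-9)²=9, (47-46)²=1, (32-29)²=9, (18-16)²=4, (3-2)²=1, (27-23)²=16
Sum = 44
MSE = 44/7 = 44/7

44/7


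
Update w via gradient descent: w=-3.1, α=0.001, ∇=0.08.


w_new = w - α·∇
= -3.1 - 0.001·0.08
= -3.1 - 0.00008
= -3.10008

-3.10008


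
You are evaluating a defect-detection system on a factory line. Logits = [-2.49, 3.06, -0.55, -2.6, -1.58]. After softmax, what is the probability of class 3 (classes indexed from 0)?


Exponentials: e^-2.49=0.0829, e^3.06=21.3276, e^-0.55=0.5769, e^-2.6=0.0743, e^-1.58=0.206
Sum = 22.2677
Softmax = [0.0037, 0.9578, 0.0259, 0.0033, 0.0092]
p[3] = 0.0743/22.2677 = 0.0033

0.0033


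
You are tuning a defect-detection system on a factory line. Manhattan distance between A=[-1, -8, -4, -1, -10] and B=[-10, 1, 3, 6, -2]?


d = |-1+ 10| + |-8-1| + |-4-3| + |-1-6| + |-10+ 2|
  = 9 + 9 + 7 + 7 + 8
  = 40

40


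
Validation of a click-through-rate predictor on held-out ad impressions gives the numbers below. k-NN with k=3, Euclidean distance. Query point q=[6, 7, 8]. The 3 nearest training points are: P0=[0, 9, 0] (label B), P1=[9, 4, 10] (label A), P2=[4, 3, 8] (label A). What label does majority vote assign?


d(q,P0) = 10.198  (label B)
d(q,P1) = 4.6904  (label A)
d(q,P2) = 4.4721  (label A)
Votes: A=2, B=1
Majority → A

A


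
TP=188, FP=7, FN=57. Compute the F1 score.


Precision = 188/195 = 0.9641
Recall = 188/245 = 0.7673
F1 = 2·P·R/(P+R) = 2·TP/(2·TP+FP+FN) = 376/(376+7+57) = 376/440 = 0.8545

0.8545


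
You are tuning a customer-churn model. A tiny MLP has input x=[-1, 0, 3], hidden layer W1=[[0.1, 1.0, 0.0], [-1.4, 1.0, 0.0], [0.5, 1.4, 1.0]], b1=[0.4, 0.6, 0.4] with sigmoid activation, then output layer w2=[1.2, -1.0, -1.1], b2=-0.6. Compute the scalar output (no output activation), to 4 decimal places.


z1[0] = (0.1)·(-1) + (1.0)·(0) + (0.0)·(3) + 0.4 = 0.3
z1[1] = (-1.4)·(-1) + (1.0)·(0) + (0.0)·(3) + 0.6 = 2.0
z1[2] = (0.5)·(-1) + (1.4)·(0) + (1.0)·(3) + 0.4 = 2.9
h = sigmoid(z1) = [0.5744, 0.8808, 0.9478]
output = (1.2)·(0.5744) + (-1.0)·(0.8808) + (-1.1)·(0.9478) - 0.6 = -1.8341

-1.8341


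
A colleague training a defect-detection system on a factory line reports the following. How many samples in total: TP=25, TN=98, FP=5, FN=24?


Total = TP + TN + FP + FN
= 25 + 98 + 5 + 24
= 152
(Predicted positive: 30, predicted negative: 122)

152


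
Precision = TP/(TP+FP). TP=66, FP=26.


Precision = TP/(TP+FP)
= 66/(66+26)
= 66/92 = 71.74%

71.74%


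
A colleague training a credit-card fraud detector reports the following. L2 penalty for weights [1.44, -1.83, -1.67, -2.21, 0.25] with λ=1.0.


‖w‖₂² = (1.44)² + (-1.83)² + (-1.67)² + (-2.21)² + (0.25)²
     = 2.0736 + 3.3489 + 2.7889 + 4.8841 + 0.0625
     = 13.158
λ·‖w‖₂² = 1.0·13.158 = 13.158

13.158


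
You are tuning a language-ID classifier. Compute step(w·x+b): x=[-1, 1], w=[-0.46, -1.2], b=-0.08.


z = (-1)·(-0.46) + (1)·(-1.2) - 0.08
  = -0.82
step(z) = 0 (z<0)

0


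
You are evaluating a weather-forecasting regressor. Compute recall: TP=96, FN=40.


Recall = TP/(TP+FN)
= 96/(96+40)
= 96/136 = 70.59%

70.59%


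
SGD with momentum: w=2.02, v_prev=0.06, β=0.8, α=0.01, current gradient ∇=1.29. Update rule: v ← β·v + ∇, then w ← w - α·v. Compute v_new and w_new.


v_new = 0.8·0.06 + 1.29 = 0.048 + 1.29 = 1.338
w_new = 2.02 - 0.01·1.338 = 2.02 - 0.01338 = 2.00662

v_new=1.338, w_new=2.00662


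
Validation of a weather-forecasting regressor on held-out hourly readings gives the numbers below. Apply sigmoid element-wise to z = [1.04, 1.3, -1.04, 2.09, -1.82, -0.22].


σ(1.04) = 1/(1+e^-1.04) = 0.7389
σ(1.3) = 1/(1+e^-1.3) = 0.7858
σ(-1.04) = 1/(1+e^1.04) = 0.2611
σ(2.09) = 1/(1+e^-2.09) = 0.8899
σ(-1.82) = 1/(1+e^1.82) = 0.1394
σ(-0.22) = 1/(1+e^0.22) = 0.4452
result = [0.7389, 0.7858, 0.2611, 0.8899, 0.1394, 0.4452]

[0.7389, 0.7858, 0.2611, 0.8899, 0.1394, 0.4452]


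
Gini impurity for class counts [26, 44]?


Probabilities: [26/70, 44/70] ≈ [0.3714, 0.6286]
Σpᵢ² = (676 + 1936)/70² = 2612/4900
Gini = 1 - Σpᵢ² = 1 - 2612/4900 = 0.4669

0.4669


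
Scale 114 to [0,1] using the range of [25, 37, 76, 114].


min=25, max=114
(114-25)/(114-25) = 89/89 = 1.0

1.0
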